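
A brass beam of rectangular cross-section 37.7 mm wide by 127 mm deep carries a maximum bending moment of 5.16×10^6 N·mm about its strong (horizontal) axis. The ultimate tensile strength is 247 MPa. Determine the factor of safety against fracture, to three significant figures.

Section modulus S = bh²/6 = 37.7×127²/6 = 101300 mm³.
σ = M/S = 5160000/101300 = 50.92 MPa.
n = 247/50.92 = 4.851.

n = 4.85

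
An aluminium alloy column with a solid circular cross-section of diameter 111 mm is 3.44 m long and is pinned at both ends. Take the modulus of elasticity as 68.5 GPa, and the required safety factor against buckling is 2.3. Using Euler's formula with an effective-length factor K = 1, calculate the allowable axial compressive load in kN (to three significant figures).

P_allow = 185 kN

I = πd⁴/64 = π×111⁴/64 = 7.452×10^6 mm⁴.
Effective length L_e = KL = 1×3.44 m = 3440 mm.
Euler critical load P_cr = π²EI/L_e² = π²×68500×7.452×10^6/3440² = 425700 N.
P_allow = P_cr/n = 425700/2.3 = 185100 N.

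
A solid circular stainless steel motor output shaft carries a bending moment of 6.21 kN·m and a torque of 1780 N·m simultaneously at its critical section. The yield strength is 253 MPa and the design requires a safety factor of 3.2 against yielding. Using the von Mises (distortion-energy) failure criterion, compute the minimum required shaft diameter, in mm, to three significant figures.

σ_allow = σ_y/n = 253/3.2 = 79.06 MPa.
For a solid shaft σ_b = 32M/(πd³) and τ = 16T/(πd³), so the von Mises stress is σ' = (16/πd³)·√(4M²+3T²).
√(4M²+3T²) = √(4×(6.210×10^6)² + 3×(1.780×10^6)²) = 1.280×10^7 N·mm.
d³ = 16×1.280×10^7/(π×79.06) = 824300 mm³.
d = 93.76 mm.

d = 93.8 mm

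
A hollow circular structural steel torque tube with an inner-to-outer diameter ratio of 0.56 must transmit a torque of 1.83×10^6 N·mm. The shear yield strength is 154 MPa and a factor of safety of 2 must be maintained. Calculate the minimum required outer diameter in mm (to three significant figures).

τ_allow = 154/2 = 77.00 MPa.
For a hollow shaft τ = 16T/[πd_o³(1−k⁴)] with k = 0.56, so 1−k⁴ = 0.9017.
d_o³ = 16T/[π τ_allow (1−k⁴)] = 16×1830000/(π×77.00×0.9017) = 134200 mm³.
d_o = 51.20 mm.

d_o = 51.2 mm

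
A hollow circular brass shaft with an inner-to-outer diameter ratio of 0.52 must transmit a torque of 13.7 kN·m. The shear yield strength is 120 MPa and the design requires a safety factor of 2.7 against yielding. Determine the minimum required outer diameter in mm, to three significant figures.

d_o = 119 mm

τ_allow = 120/2.7 = 44.44 MPa.
For a hollow shaft τ = 16T/[πd_o³(1−k⁴)] with k = 0.52, so 1−k⁴ = 0.9269.
d_o³ = 16T/[π τ_allow (1−k⁴)] = 16×1.3700×10^7/(π×44.44×0.9269) = 1.694×10^6 mm³.
d_o = 119.2 mm.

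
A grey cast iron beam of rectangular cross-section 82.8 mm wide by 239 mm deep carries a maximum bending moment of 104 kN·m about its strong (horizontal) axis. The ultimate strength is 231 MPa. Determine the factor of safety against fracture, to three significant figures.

n = 1.75

Section modulus S = bh²/6 = 82.8×239²/6 = 788300 mm³.
σ = M/S = 1.0400×10^8/788300 = 131.9 MPa.
n = 231/131.9 = 1.751.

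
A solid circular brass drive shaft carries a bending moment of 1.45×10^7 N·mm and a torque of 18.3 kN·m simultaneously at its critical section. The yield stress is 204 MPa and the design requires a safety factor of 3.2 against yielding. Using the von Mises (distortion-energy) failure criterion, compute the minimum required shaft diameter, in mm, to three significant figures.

σ_allow = σ_y/n = 204/3.2 = 63.75 MPa.
For a solid shaft σ_b = 32M/(πd³) and τ = 16T/(πd³), so the von Mises stress is σ' = (16/πd³)·√(4M²+3T²).
√(4M²+3T²) = √(4×(1.450×10^7)² + 3×(1.830×10^7)²) = 4.296×10^7 N·mm.
d³ = 16×4.296×10^7/(π×63.75) = 3.432×10^6 mm³.
d = 150.8 mm.

d = 151 mm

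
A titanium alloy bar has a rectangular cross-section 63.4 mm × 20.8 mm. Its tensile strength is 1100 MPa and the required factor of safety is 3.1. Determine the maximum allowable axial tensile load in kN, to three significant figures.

σ_allow = 1100/3.1 = 354.8 MPa.
A = 63.4×20.8 = 1319 mm².
F_allow = σ_allow × A = 354.8×1319 = 467900 N.

F_allow = 468 kN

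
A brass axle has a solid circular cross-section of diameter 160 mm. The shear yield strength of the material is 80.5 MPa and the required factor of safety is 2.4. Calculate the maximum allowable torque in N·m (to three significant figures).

T_allow = 27000 N·m

τ_allow = 80.5/2.4 = 33.54 MPa.
For a solid shaft T_allow = τ_allow·πd³/16; πd³/16 = π×160³/16 = 804200 mm³.
T_allow = 33.54×804200 = 2.698×10^7 N·mm = 26980 N·m.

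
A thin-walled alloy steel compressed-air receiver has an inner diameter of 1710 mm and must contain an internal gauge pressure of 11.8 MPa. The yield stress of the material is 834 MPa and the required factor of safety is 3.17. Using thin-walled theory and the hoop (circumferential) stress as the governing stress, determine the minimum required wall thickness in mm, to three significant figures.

t = 38.3 mm

σ_allow = 834/3.17 = 263.1 MPa.
Hoop stress σ_h = pD/(2t), so t = pD/(2σ_allow) = 11.8×1710/(2×263.1) = 38.35 mm.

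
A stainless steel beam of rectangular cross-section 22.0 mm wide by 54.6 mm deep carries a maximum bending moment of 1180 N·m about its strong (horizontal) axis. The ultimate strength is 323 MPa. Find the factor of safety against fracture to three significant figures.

Section modulus S = bh²/6 = 22.0×54.6²/6 = 10930 mm³.
σ = M/S = 1180000/10930 = 108.0 MPa.
n = 323/108.0 = 2.992.

n = 2.99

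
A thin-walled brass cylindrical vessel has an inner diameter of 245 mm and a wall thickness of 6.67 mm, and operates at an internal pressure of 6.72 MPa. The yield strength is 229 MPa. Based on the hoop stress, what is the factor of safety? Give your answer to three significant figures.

n = 1.86

σ_h = pD/(2t) = 6.72×245/(2×6.67) = 123.4 MPa.
n = 229/123.4 = 1.855.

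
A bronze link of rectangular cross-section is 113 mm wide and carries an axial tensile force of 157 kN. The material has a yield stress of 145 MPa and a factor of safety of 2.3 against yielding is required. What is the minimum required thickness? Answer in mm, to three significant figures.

t = 22.0 mm

σ_allow = 145/2.3 = 63.04 MPa.
Required area A = F/σ_allow = 157000/63.04 = 2490 mm².
t = A/w = 2490/113 = 22.04 mm.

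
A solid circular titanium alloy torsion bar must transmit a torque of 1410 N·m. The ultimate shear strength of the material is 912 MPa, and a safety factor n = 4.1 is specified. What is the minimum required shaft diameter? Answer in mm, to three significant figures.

Allowable shear stress τ_allow = 912/4.1 = 222.4 MPa.
For a solid shaft τ = 16T/(πd³), so d³ = 16T/(π τ_allow) = 16×1410000/(π×222.4) = 32280 mm³.
d = (32280)^(1/3) = 31.84 mm.

d = 31.8 mm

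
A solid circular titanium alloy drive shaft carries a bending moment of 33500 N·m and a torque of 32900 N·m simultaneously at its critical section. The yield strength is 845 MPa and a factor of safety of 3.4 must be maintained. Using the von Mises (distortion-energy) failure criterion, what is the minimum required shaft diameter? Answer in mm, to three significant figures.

σ_allow = σ_y/n = 845/3.4 = 248.5 MPa.
For a solid shaft σ_b = 32M/(πd³) and τ = 16T/(πd³), so the von Mises stress is σ' = (16/πd³)·√(4M²+3T²).
√(4M²+3T²) = √(4×(3.350×10^7)² + 3×(3.290×10^7)²) = 8.796×10^7 N·mm.
d³ = 16×8.796×10^7/(π×248.5) = 1.802×10^6 mm³.
d = 121.7 mm.

d = 122 mm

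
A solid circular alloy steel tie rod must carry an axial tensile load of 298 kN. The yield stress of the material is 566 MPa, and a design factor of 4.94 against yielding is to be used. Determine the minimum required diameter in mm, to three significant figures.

Allowable stress σ_allow = 566/4.94 = 114.6 MPa.
Required area A = F/σ_allow = 298000/114.6 = 2601 mm².
A = πd²/4 → d = √(4A/π) = 57.55 mm.

d = 57.5 mm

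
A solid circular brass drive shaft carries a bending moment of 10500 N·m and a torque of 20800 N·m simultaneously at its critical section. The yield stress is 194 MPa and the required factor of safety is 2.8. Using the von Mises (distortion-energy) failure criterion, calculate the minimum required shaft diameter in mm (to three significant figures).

σ_allow = σ_y/n = 194/2.8 = 69.29 MPa.
For a solid shaft σ_b = 32M/(πd³) and τ = 16T/(πd³), so the von Mises stress is σ' = (16/πd³)·√(4M²+3T²).
√(4M²+3T²) = √(4×(1.050×10^7)² + 3×(2.080×10^7)²) = 4.170×10^7 N·mm.
d³ = 16×4.170×10^7/(π×69.29) = 3.065×10^6 mm³.
d = 145.3 mm.

d = 145 mm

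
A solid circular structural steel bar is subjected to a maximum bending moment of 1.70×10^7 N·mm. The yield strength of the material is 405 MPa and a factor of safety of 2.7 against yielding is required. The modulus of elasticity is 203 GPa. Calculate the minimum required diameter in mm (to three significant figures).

σ_allow = 405/2.7 = 150.0 MPa.
For a solid circular section σ = 32M/(πd³), so d³ = 32M/(π σ_allow) = 32×1.7000×10^7/(π×150.0) = 1.154×10^6 mm³.
d = 104.9 mm.

d = 105 mm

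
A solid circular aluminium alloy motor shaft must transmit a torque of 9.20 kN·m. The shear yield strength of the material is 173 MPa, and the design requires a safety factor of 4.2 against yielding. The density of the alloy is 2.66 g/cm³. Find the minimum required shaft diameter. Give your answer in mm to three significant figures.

Allowable shear stress τ_allow = 173/4.2 = 41.19 MPa.
For a solid shaft τ = 16T/(πd³), so d³ = 16T/(π τ_allow) = 16×9200000/(π×41.19) = 1.138×10^6 mm³.
d = (1.138×10^6)^(1/3) = 104.4 mm.

d = 104 mm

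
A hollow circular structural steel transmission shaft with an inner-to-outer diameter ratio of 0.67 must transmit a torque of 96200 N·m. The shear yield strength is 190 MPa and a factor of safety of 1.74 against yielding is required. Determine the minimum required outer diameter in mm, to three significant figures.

d_o = 178 mm

τ_allow = 190/1.74 = 109.2 MPa.
For a hollow shaft τ = 16T/[πd_o³(1−k⁴)] with k = 0.67, so 1−k⁴ = 0.7985.
d_o³ = 16T/[π τ_allow (1−k⁴)] = 16×9.6200×10^7/(π×109.2×0.7985) = 5.619×10^6 mm³.
d_o = 177.8 mm.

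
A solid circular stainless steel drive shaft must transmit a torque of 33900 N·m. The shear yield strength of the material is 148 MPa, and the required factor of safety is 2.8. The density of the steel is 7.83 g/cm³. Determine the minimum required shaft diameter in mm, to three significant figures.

d = 148 mm

Allowable shear stress τ_allow = 148/2.8 = 52.86 MPa.
For a solid shaft τ = 16T/(πd³), so d³ = 16T/(π τ_allow) = 16×3.3900×10^7/(π×52.86) = 3.266×10^6 mm³.
d = (3.266×10^6)^(1/3) = 148.4 mm.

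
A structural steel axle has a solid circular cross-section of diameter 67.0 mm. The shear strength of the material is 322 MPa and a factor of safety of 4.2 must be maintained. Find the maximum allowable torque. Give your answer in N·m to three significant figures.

τ_allow = 322/4.2 = 76.67 MPa.
For a solid shaft T_allow = τ_allow·πd³/16; πd³/16 = π×67.0³/16 = 59050 mm³.
T_allow = 76.67×59050 = 4.528×10^6 N·mm = 4528 N·m.

T_allow = 4530 N·m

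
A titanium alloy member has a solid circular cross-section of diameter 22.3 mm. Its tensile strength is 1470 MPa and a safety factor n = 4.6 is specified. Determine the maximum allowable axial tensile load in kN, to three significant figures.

σ_allow = 1470/4.6 = 319.6 MPa.
A = πd²/4 = π×22.3²/4 = 390.6 mm².
F_allow = σ_allow × A = 319.6×390.6 = 124800 N.

F_allow = 125 kN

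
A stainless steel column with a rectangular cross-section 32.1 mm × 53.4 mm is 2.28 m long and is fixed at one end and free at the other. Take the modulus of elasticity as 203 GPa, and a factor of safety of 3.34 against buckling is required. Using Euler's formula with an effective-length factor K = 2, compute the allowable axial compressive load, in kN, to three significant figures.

P_allow = 4.25 kN

Buckling occurs about the weak axis: I_min = h·b³/12 = 53.4×32.1³/12 = 147200 mm⁴ (b = 32.1 mm is the smaller dimension).
Effective length L_e = KL = 2×2.28 m = 4560 mm.
Euler critical load P_cr = π²EI/L_e² = π²×203000×147200/4560² = 14180 N.
P_allow = P_cr/n = 14180/3.34 = 4246 N.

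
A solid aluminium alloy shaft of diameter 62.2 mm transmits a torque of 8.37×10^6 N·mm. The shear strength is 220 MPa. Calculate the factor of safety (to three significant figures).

τ = 16T/(πd³) = 16×8370000/(π×62.2³) = 177.1 MPa.
n = τ_limit/τ = 220/177.1 = 1.242.

n = 1.24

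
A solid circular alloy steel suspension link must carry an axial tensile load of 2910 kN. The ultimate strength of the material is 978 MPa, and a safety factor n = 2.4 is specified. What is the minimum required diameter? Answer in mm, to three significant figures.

d = 95.4 mm

Allowable stress σ_allow = 978/2.4 = 407.5 MPa.
Required area A = F/σ_allow = 2910000/407.5 = 7141 mm².
A = πd²/4 → d = √(4A/π) = 95.35 mm.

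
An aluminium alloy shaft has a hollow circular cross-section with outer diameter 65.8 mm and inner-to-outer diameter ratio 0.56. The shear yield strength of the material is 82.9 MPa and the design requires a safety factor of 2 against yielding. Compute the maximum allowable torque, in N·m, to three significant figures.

T_allow = 2090 N·m

τ_allow = 82.9/2 = 41.45 MPa.
For a hollow shaft T_allow = τ_allow·πd_o³(1−k⁴)/16 with 1−k⁴ = 0.9017, so πd_o³(1−k⁴)/16 = 50440 mm³.
T_allow = 41.45×50440 = 2.091×10^6 N·mm = 2091 N·m.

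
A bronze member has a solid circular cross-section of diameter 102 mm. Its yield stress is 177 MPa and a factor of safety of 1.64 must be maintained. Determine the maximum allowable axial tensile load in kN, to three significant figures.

F_allow = 882 kN

σ_allow = 177/1.64 = 107.9 MPa.
A = πd²/4 = π×102²/4 = 8171 mm².
F_allow = σ_allow × A = 107.9×8171 = 881900 N.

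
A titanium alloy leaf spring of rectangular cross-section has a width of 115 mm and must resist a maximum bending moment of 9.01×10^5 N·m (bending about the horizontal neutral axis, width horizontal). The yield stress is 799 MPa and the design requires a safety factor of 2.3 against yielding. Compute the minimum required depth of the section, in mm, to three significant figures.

h = 368 mm

σ_allow = 799/2.3 = 347.4 MPa.
For a rectangular section σ = 6M/(bh²), so h² = 6M/(b σ_allow) = 6×9.0100×10^8/(115×347.4) = 135300 mm².
h = 367.9 mm.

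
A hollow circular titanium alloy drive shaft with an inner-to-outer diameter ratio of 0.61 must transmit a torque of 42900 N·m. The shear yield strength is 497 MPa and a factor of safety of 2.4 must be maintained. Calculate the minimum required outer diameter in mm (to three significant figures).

d_o = 107 mm

τ_allow = 497/2.4 = 207.1 MPa.
For a hollow shaft τ = 16T/[πd_o³(1−k⁴)] with k = 0.61, so 1−k⁴ = 0.8615.
d_o³ = 16T/[π τ_allow (1−k⁴)] = 16×4.2900×10^7/(π×207.1×0.8615) = 1.225×10^6 mm³.
d_o = 107.0 mm.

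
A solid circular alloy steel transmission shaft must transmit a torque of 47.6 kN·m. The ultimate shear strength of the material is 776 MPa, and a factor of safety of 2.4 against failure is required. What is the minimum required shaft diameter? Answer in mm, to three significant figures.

Allowable shear stress τ_allow = 776/2.4 = 323.3 MPa.
For a solid shaft τ = 16T/(πd³), so d³ = 16T/(π τ_allow) = 16×4.7600×10^7/(π×323.3) = 749800 mm³.
d = (749800)^(1/3) = 90.85 mm.

d = 90.8 mm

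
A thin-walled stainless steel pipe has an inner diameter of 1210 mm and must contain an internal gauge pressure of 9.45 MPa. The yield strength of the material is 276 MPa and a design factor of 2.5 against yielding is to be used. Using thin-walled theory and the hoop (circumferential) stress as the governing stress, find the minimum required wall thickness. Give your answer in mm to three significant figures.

σ_allow = 276/2.5 = 110.4 MPa.
Hoop stress σ_h = pD/(2t), so t = pD/(2σ_allow) = 9.45×1210/(2×110.4) = 51.79 mm.

t = 51.8 mm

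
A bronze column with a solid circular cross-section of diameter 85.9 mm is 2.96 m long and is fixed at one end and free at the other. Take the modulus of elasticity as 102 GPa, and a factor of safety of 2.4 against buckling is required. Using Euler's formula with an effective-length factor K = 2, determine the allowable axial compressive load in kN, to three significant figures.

I = πd⁴/64 = π×85.9⁴/64 = 2.673×10^6 mm⁴.
Effective length L_e = KL = 2×2.96 m = 5920 mm.
Euler critical load P_cr = π²EI/L_e² = π²×102000×2.673×10^6/5920² = 76770 N.
P_allow = P_cr/n = 76770/2.4 = 31990 N.

P_allow = 32.0 kN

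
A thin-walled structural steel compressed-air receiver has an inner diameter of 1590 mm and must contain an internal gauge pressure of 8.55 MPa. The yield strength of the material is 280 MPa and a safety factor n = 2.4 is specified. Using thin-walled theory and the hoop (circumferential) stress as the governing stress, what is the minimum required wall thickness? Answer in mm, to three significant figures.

t = 58.3 mm

σ_allow = 280/2.4 = 116.7 MPa.
Hoop stress σ_h = pD/(2t), so t = pD/(2σ_allow) = 8.55×1590/(2×116.7) = 58.26 mm.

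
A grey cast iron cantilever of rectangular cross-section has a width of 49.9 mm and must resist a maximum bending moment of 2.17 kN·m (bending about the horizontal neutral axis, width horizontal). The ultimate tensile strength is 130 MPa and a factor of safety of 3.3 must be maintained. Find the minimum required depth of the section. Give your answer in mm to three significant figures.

h = 81.4 mm

σ_allow = 130/3.3 = 39.39 MPa.
For a rectangular section σ = 6M/(bh²), so h² = 6M/(b σ_allow) = 6×2170000/(49.9×39.39) = 6623 mm².
h = 81.38 mm.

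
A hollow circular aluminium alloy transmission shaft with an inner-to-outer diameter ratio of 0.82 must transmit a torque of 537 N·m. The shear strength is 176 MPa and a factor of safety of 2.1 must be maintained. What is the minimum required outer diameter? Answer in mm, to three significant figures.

d_o = 39.1 mm

τ_allow = 176/2.1 = 83.81 MPa.
For a hollow shaft τ = 16T/[πd_o³(1−k⁴)] with k = 0.82, so 1−k⁴ = 0.5479.
d_o³ = 16T/[π τ_allow (1−k⁴)] = 16×537000/(π×83.81×0.5479) = 59560 mm³.
d_o = 39.05 mm.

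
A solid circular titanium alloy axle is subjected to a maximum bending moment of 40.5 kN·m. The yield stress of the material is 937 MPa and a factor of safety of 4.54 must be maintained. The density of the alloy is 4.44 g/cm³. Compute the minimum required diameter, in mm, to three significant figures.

d = 126 mm

σ_allow = 937/4.54 = 206.4 MPa.
For a solid circular section σ = 32M/(πd³), so d³ = 32M/(π σ_allow) = 32×4.0500×10^7/(π×206.4) = 1.999×10^6 mm³.
d = 126.0 mm.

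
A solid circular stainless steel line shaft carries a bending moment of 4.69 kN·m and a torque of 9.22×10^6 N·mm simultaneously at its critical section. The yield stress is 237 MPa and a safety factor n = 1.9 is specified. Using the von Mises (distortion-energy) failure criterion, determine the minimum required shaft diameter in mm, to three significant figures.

d = 91.1 mm

σ_allow = σ_y/n = 237/1.9 = 124.7 MPa.
For a solid shaft σ_b = 32M/(πd³) and τ = 16T/(πd³), so the von Mises stress is σ' = (16/πd³)·√(4M²+3T²).
√(4M²+3T²) = √(4×(4.690×10^6)² + 3×(9.220×10^6)²) = 1.852×10^7 N·mm.
d³ = 16×1.852×10^7/(π×124.7) = 756200 mm³.
d = 91.11 mm.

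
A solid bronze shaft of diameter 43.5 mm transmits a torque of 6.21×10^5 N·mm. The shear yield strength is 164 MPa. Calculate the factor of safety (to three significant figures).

τ = 16T/(πd³) = 16×621000/(π×43.5³) = 38.42 MPa.
n = τ_limit/τ = 164/38.42 = 4.268.

n = 4.27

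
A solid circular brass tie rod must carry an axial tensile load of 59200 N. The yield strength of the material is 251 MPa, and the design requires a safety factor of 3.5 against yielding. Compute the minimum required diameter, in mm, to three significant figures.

Allowable stress σ_allow = 251/3.5 = 71.71 MPa.
Required area A = F/σ_allow = 59200/71.71 = 825.5 mm².
A = πd²/4 → d = √(4A/π) = 32.42 mm.

d = 32.4 mm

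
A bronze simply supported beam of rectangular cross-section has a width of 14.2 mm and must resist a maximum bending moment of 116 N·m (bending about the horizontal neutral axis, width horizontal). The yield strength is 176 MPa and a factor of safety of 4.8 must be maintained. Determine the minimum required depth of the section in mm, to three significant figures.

σ_allow = 176/4.8 = 36.67 MPa.
For a rectangular section σ = 6M/(bh²), so h² = 6M/(b σ_allow) = 6×116000/(14.2×36.67) = 1337 mm².
h = 36.56 mm.

h = 36.6 mm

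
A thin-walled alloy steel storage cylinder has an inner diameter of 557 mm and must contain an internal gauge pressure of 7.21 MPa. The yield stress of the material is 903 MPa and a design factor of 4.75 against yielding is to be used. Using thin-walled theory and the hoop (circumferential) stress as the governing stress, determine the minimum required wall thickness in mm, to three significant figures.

t = 10.6 mm

σ_allow = 903/4.75 = 190.1 MPa.
Hoop stress σ_h = pD/(2t), so t = pD/(2σ_allow) = 7.21×557/(2×190.1) = 10.56 mm.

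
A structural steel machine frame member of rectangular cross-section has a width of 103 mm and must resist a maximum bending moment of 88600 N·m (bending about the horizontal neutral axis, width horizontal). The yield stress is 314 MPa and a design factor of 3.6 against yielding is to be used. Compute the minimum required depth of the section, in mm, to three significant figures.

σ_allow = 314/3.6 = 87.22 MPa.
For a rectangular section σ = 6M/(bh²), so h² = 6M/(b σ_allow) = 6×8.8600×10^7/(103×87.22) = 59170 mm².
h = 243.3 mm.

h = 243 mm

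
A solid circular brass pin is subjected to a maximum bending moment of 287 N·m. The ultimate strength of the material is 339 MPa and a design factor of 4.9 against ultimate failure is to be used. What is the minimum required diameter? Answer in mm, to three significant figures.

σ_allow = 339/4.9 = 69.18 MPa.
For a solid circular section σ = 32M/(πd³), so d³ = 32M/(π σ_allow) = 32×287000/(π×69.18) = 42260 mm³.
d = 34.83 mm.

d = 34.8 mm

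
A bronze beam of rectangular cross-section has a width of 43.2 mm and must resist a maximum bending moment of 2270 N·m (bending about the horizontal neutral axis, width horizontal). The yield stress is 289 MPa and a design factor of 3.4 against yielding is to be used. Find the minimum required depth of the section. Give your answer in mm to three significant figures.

h = 60.9 mm

σ_allow = 289/3.4 = 85.00 MPa.
For a rectangular section σ = 6M/(bh²), so h² = 6M/(b σ_allow) = 6×2270000/(43.2×85.00) = 3709 mm².
h = 60.90 mm.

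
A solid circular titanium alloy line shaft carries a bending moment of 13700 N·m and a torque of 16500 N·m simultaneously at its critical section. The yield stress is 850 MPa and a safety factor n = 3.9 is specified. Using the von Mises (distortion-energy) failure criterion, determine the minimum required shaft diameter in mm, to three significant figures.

d = 97.4 mm

σ_allow = σ_y/n = 850/3.9 = 217.9 MPa.
For a solid shaft σ_b = 32M/(πd³) and τ = 16T/(πd³), so the von Mises stress is σ' = (16/πd³)·√(4M²+3T²).
√(4M²+3T²) = √(4×(1.370×10^7)² + 3×(1.650×10^7)²) = 3.959×10^7 N·mm.
d³ = 16×3.959×10^7/(π×217.9) = 925200 mm³.
d = 97.44 mm.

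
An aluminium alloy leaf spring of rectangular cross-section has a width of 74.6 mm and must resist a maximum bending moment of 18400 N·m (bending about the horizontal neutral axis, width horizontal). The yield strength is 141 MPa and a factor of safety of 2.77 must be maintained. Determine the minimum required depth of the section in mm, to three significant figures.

h = 171 mm

σ_allow = 141/2.77 = 50.90 MPa.
For a rectangular section σ = 6M/(bh²), so h² = 6M/(b σ_allow) = 6×1.8400×10^7/(74.6×50.90) = 29070 mm².
h = 170.5 mm.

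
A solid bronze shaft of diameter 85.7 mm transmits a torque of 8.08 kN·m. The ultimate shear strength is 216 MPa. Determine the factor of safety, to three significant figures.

n = 3.30

τ = 16T/(πd³) = 16×8080000/(π×85.7³) = 65.38 MPa.
n = τ_limit/τ = 216/65.38 = 3.304.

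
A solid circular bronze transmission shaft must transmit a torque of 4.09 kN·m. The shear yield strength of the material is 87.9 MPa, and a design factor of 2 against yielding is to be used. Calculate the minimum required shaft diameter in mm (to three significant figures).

Allowable shear stress τ_allow = 87.9/2 = 43.95 MPa.
For a solid shaft τ = 16T/(πd³), so d³ = 16T/(π τ_allow) = 16×4090000/(π×43.95) = 474000 mm³.
d = (474000)^(1/3) = 77.97 mm.

d = 78.0 mm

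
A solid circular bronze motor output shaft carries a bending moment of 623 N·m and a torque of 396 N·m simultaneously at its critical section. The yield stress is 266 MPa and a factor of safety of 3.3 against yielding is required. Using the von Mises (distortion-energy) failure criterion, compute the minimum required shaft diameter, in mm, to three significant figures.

σ_allow = σ_y/n = 266/3.3 = 80.61 MPa.
For a solid shaft σ_b = 32M/(πd³) and τ = 16T/(πd³), so the von Mises stress is σ' = (16/πd³)·√(4M²+3T²).
√(4M²+3T²) = √(4×(623000)² + 3×(396000)²) = 1.422×10^6 N·mm.
d³ = 16×1.422×10^6/(π×80.61) = 89870 mm³.
d = 44.79 mm.

d = 44.8 mm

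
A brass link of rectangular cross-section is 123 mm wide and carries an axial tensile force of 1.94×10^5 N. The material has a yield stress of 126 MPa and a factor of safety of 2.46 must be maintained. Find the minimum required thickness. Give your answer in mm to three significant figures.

σ_allow = 126/2.46 = 51.22 MPa.
Required area A = F/σ_allow = 194000/51.22 = 3788 mm².
t = A/w = 3788/123 = 30.79 mm.

t = 30.8 mm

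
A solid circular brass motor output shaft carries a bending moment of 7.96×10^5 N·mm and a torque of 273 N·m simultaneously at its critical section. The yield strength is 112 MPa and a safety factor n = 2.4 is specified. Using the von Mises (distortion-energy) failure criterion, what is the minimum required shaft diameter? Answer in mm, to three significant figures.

d = 56.6 mm

σ_allow = σ_y/n = 112/2.4 = 46.67 MPa.
For a solid shaft σ_b = 32M/(πd³) and τ = 16T/(πd³), so the von Mises stress is σ' = (16/πd³)·√(4M²+3T²).
√(4M²+3T²) = √(4×(796000)² + 3×(273000)²) = 1.661×10^6 N·mm.
d³ = 16×1.661×10^6/(π×46.67) = 181200 mm³.
d = 56.59 mm.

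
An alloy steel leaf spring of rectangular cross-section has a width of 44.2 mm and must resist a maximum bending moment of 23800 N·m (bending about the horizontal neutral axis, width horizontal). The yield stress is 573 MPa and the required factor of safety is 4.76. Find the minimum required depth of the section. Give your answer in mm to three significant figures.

σ_allow = 573/4.76 = 120.4 MPa.
For a rectangular section σ = 6M/(bh²), so h² = 6M/(b σ_allow) = 6×2.3800×10^7/(44.2×120.4) = 26840 mm².
h = 163.8 mm.

h = 164 mm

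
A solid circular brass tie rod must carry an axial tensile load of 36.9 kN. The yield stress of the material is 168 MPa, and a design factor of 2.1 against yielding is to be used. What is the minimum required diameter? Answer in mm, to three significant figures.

d = 24.2 mm

Allowable stress σ_allow = 168/2.1 = 80.00 MPa.
Required area A = F/σ_allow = 36900/80.00 = 461.2 mm².
A = πd²/4 → d = √(4A/π) = 24.23 mm.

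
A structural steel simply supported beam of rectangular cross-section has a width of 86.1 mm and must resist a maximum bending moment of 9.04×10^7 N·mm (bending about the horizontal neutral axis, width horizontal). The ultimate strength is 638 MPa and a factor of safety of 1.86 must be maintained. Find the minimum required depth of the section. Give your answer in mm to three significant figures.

h = 136 mm

σ_allow = 638/1.86 = 343.0 MPa.
For a rectangular section σ = 6M/(bh²), so h² = 6M/(b σ_allow) = 6×9.0400×10^7/(86.1×343.0) = 18370 mm².
h = 135.5 mm.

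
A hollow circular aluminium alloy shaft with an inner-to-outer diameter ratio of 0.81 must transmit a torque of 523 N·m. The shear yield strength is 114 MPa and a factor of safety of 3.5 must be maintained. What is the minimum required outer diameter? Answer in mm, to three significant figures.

d_o = 52.4 mm

τ_allow = 114/3.5 = 32.57 MPa.
For a hollow shaft τ = 16T/[πd_o³(1−k⁴)] with k = 0.81, so 1−k⁴ = 0.5695.
d_o³ = 16T/[π τ_allow (1−k⁴)] = 16×523000/(π×32.57×0.5695) = 143600 mm³.
d_o = 52.36 mm.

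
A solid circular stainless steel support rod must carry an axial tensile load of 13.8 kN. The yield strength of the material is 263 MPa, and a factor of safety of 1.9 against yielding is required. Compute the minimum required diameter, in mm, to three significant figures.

Allowable stress σ_allow = 263/1.9 = 138.4 MPa.
Required area A = F/σ_allow = 13800/138.4 = 99.70 mm².
A = πd²/4 → d = √(4A/π) = 11.27 mm.

d = 11.3 mm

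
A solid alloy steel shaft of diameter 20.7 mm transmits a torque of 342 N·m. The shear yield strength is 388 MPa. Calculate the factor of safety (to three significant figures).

n = 1.98

τ = 16T/(πd³) = 16×342000/(π×20.7³) = 196.4 MPa.
n = τ_limit/τ = 388/196.4 = 1.976.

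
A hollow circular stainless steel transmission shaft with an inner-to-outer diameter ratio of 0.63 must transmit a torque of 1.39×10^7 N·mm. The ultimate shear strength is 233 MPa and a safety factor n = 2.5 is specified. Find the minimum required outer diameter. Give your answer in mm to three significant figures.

d_o = 96.6 mm

τ_allow = 233/2.5 = 93.20 MPa.
For a hollow shaft τ = 16T/[πd_o³(1−k⁴)] with k = 0.63, so 1−k⁴ = 0.8425.
d_o³ = 16T/[π τ_allow (1−k⁴)] = 16×1.3900×10^7/(π×93.20×0.8425) = 901600 mm³.
d_o = 96.61 mm.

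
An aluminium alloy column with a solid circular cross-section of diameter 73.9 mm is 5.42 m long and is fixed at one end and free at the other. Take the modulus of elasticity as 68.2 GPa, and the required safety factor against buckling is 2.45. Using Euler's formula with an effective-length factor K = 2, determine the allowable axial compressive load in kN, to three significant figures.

I = πd⁴/64 = π×73.9⁴/64 = 1.464×10^6 mm⁴.
Effective length L_e = KL = 2×5.42 m = 10840 mm.
Euler critical load P_cr = π²EI/L_e² = π²×68200×1.464×10^6/10840² = 8386 N.
P_allow = P_cr/n = 8386/2.45 = 3423 N.

P_allow = 3.42 kN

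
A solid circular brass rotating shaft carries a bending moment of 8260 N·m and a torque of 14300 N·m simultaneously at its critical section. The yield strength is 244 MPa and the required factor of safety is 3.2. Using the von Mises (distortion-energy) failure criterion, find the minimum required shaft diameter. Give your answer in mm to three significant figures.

σ_allow = σ_y/n = 244/3.2 = 76.25 MPa.
For a solid shaft σ_b = 32M/(πd³) and τ = 16T/(πd³), so the von Mises stress is σ' = (16/πd³)·√(4M²+3T²).
√(4M²+3T²) = √(4×(8.260×10^6)² + 3×(1.430×10^7)²) = 2.977×10^7 N·mm.
d³ = 16×2.977×10^7/(π×76.25) = 1.989×10^6 mm³.
d = 125.8 mm.

d = 126 mm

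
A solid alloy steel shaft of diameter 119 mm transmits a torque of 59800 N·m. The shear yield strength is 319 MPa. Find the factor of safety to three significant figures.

n = 1.77

τ = 16T/(πd³) = 16×5.9800×10^7/(π×119³) = 180.7 MPa.
n = τ_limit/τ = 319/180.7 = 1.765.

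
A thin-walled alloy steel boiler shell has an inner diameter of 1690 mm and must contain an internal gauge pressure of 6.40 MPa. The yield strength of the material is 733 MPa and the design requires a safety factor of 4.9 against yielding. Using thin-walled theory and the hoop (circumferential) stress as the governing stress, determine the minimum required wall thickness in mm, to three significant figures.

t = 36.2 mm

σ_allow = 733/4.9 = 149.6 MPa.
Hoop stress σ_h = pD/(2t), so t = pD/(2σ_allow) = 6.40×1690/(2×149.6) = 36.15 mm.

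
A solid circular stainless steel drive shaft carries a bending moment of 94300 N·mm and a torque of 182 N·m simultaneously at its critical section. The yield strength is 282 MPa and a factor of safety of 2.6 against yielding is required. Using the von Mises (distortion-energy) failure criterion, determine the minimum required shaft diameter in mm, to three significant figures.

σ_allow = σ_y/n = 282/2.6 = 108.5 MPa.
For a solid shaft σ_b = 32M/(πd³) and τ = 16T/(πd³), so the von Mises stress is σ' = (16/πd³)·√(4M²+3T²).
√(4M²+3T²) = √(4×(94300)² + 3×(182000)²) = 367300 N·mm.
d³ = 16×367300/(π×108.5) = 17250 mm³.
d = 25.84 mm.

d = 25.8 mm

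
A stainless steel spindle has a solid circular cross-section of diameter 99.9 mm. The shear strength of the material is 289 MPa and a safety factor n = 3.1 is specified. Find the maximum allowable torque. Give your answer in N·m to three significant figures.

τ_allow = 289/3.1 = 93.23 MPa.
For a solid shaft T_allow = τ_allow·πd³/16; πd³/16 = π×99.9³/16 = 195800 mm³.
T_allow = 93.23×195800 = 1.825×10^7 N·mm = 18250 N·m.

T_allow = 18200 N·m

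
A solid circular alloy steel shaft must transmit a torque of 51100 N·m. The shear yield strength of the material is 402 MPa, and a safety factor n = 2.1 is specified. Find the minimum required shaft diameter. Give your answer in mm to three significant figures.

d = 111 mm

Allowable shear stress τ_allow = 402/2.1 = 191.4 MPa.
For a solid shaft τ = 16T/(πd³), so d³ = 16T/(π τ_allow) = 16×5.1100×10^7/(π×191.4) = 1.360×10^6 mm³.
d = (1.360×10^6)^(1/3) = 110.8 mm.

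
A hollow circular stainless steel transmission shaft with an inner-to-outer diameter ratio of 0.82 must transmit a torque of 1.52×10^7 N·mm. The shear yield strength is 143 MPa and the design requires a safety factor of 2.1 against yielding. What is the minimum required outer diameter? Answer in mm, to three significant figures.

d_o = 128 mm

τ_allow = 143/2.1 = 68.10 MPa.
For a hollow shaft τ = 16T/[πd_o³(1−k⁴)] with k = 0.82, so 1−k⁴ = 0.5479.
d_o³ = 16T/[π τ_allow (1−k⁴)] = 16×1.5200×10^7/(π×68.10×0.5479) = 2.075×10^6 mm³.
d_o = 127.5 mm.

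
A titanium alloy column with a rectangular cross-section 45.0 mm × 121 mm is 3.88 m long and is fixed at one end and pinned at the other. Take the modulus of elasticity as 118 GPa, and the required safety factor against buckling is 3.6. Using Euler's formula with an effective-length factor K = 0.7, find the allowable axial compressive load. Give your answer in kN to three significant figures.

P_allow = 40.3 kN

Buckling occurs about the weak axis: I_min = h·b³/12 = 121×45.0³/12 = 918800 mm⁴ (b = 45.0 mm is the smaller dimension).
Effective length L_e = KL = 0.7×3.88 m = 2716 mm.
Euler critical load P_cr = π²EI/L_e² = π²×118000×918800/2716² = 145100 N.
P_allow = P_cr/n = 145100/3.6 = 40300 N.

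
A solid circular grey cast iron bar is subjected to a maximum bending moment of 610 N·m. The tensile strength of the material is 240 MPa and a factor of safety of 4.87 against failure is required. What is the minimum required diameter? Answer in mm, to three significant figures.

σ_allow = 240/4.87 = 49.28 MPa.
For a solid circular section σ = 32M/(πd³), so d³ = 32M/(π σ_allow) = 32×610000/(π×49.28) = 126100 mm³.
d = 50.14 mm.

d = 50.1 mm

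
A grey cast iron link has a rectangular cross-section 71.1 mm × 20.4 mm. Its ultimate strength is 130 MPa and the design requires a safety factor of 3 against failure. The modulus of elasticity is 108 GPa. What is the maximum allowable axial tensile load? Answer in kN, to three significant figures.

F_allow = 62.9 kN

σ_allow = 130/3 = 43.33 MPa.
A = 71.1×20.4 = 1450 mm².
F_allow = σ_allow × A = 43.33×1450 = 62850 N.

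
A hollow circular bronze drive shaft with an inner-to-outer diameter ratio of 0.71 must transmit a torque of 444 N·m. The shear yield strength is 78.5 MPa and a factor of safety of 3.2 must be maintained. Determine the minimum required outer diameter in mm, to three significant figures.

τ_allow = 78.5/3.2 = 24.53 MPa.
For a hollow shaft τ = 16T/[πd_o³(1−k⁴)] with k = 0.71, so 1−k⁴ = 0.7459.
d_o³ = 16T/[π τ_allow (1−k⁴)] = 16×444000/(π×24.53×0.7459) = 123600 mm³.
d_o = 49.81 mm.

d_o = 49.8 mm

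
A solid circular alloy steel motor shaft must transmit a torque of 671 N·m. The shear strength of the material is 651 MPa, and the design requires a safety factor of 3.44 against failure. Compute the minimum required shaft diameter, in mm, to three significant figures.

d = 26.2 mm

Allowable shear stress τ_allow = 651/3.44 = 189.2 MPa.
For a solid shaft τ = 16T/(πd³), so d³ = 16T/(π τ_allow) = 16×671000/(π×189.2) = 18060 mm³.
d = (18060)^(1/3) = 26.24 mm.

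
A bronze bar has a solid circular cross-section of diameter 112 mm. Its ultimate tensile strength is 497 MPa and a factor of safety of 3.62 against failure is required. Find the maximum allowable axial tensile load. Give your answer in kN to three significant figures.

F_allow = 1350 kN

σ_allow = 497/3.62 = 137.3 MPa.
A = πd²/4 = π×112²/4 = 9852 mm².
F_allow = σ_allow × A = 137.3×9852 = 1.353×10^6 N.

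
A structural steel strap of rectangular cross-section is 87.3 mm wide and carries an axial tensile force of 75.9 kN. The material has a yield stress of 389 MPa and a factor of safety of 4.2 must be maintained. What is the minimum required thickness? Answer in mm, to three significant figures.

σ_allow = 389/4.2 = 92.62 MPa.
Required area A = F/σ_allow = 75900/92.62 = 819.5 mm².
t = A/w = 819.5/87.3 = 9.387 mm.

t = 9.39 mm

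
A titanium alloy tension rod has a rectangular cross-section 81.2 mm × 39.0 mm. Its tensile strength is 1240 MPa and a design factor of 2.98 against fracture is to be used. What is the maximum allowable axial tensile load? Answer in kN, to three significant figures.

σ_allow = 1240/2.98 = 416.1 MPa.
A = 81.2×39.0 = 3167 mm².
F_allow = σ_allow × A = 416.1×3167 = 1.318×10^6 N.

F_allow = 1320 kN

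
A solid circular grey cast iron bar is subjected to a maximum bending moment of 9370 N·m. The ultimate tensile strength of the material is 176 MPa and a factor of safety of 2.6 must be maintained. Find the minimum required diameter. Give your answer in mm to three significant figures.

d = 112 mm

σ_allow = 176/2.6 = 67.69 MPa.
For a solid circular section σ = 32M/(πd³), so d³ = 32M/(π σ_allow) = 32×9370000/(π×67.69) = 1.410×10^6 mm³.
d = 112.1 mm.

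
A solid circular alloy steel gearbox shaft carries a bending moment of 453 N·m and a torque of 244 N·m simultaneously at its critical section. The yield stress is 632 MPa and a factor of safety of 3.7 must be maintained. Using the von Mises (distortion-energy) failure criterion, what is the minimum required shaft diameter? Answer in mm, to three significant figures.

d = 31.0 mm

σ_allow = σ_y/n = 632/3.7 = 170.8 MPa.
For a solid shaft σ_b = 32M/(πd³) and τ = 16T/(πd³), so the von Mises stress is σ' = (16/πd³)·√(4M²+3T²).
√(4M²+3T²) = √(4×(453000)² + 3×(244000)²) = 999700 N·mm.
d³ = 16×999700/(π×170.8) = 29810 mm³.
d = 31.01 mm.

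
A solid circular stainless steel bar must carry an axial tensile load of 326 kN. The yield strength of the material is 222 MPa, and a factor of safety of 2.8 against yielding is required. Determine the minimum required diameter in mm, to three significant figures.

d = 72.4 mm

Allowable stress σ_allow = 222/2.8 = 79.29 MPa.
Required area A = F/σ_allow = 326000/79.29 = 4112 mm².
A = πd²/4 → d = √(4A/π) = 72.35 mm.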